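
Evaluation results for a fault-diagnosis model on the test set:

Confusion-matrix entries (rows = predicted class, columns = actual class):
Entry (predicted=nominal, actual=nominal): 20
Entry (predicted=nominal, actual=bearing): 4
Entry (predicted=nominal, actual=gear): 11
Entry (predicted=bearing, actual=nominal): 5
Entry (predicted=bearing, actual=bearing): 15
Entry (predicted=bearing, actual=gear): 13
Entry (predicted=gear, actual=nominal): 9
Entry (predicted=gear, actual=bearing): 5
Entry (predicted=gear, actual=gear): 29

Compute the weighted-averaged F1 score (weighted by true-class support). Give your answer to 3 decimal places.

Per-class F1 score (2·TP/(2·TP+FP+FN)):
  nominal: TP=20, FP=4+11=15, FN=5+9=14 → 40/69 = 0.5797
  bearing: TP=15, FP=5+13=18, FN=4+5=9 → 30/57 = 0.5263
  gear: TP=29, FP=9+5=14, FN=11+13=24 → 58/96 = 0.6042
Weighted-F1 score = Σ (supportᵢ/N)·F1 scoreᵢ with N=111: (34/111)·0.5797 + (24/111)·0.5263 + (53/111)·0.6042 = 0.580

0.580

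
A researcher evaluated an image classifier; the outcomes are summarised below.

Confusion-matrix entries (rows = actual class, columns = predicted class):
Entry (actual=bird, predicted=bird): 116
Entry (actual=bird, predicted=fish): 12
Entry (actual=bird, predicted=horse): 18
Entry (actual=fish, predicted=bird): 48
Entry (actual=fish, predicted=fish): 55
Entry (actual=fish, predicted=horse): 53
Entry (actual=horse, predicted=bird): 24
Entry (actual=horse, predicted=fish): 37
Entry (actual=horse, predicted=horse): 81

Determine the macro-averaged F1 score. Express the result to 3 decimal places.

Per-class F1 score (2·TP/(2·TP+FP+FN)):
  bird: TP=116, FP=48+24=72, FN=12+18=30 → 232/334 = 0.6946
  fish: TP=55, FP=12+37=49, FN=48+53=101 → 110/260 = 0.4231
  horse: TP=81, FP=18+53=71, FN=24+37=61 → 162/294 = 0.5510
Macro-F1 score = mean = (0.6946 + 0.4231 + 0.5510) / 3 = 0.556

0.556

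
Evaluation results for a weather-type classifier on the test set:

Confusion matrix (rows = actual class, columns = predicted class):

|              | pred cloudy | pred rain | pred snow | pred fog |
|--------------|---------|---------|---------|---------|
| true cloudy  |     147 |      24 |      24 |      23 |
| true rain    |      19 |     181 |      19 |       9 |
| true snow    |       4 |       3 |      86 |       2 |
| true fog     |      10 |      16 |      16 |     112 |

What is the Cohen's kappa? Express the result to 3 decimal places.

0.670

Observed agreement pₒ = trace/N = 526/695 = 0.7568
Expected agreement pₑ = Σ (rowᵢ·colᵢ)/N² = (218·180 + 228·224 + 95·145 + 154·146)/695² = 0.2620
κ = (pₒ − pₑ)/(1 − pₑ) = (0.7568 − 0.2620)/(1 − 0.2620) = 0.670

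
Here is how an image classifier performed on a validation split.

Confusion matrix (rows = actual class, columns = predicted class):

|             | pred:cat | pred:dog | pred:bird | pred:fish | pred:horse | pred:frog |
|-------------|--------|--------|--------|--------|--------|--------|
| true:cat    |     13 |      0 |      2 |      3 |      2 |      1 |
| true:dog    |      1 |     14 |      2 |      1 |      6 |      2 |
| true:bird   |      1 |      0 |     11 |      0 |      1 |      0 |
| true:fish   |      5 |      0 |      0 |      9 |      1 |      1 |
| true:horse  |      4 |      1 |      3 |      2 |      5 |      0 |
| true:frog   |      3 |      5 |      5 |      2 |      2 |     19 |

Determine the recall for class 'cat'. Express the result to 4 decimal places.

0.6190

recall = TP/(TP+FN).
cat: TP=13, FN=0+2+3+2+1=8 → 13/21 = 0.61905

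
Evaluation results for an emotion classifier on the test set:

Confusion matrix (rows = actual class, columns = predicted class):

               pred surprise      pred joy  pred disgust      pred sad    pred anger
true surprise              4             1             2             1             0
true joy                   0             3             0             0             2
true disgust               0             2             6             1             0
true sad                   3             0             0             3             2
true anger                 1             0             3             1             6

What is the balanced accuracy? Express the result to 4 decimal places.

0.5374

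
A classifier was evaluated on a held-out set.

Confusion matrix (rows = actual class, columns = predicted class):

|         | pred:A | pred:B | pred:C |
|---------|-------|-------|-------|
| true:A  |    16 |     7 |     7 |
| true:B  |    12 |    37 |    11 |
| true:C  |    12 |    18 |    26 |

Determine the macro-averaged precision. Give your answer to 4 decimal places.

0.5292

Per-class precision (TP/(TP+FP)):
  A: TP=16, FP=12+12=24 → 16/40 = 0.40000
  B: TP=37, FP=7+18=25 → 37/62 = 0.59677
  C: TP=26, FP=7+11=18 → 26/44 = 0.59091
Macro-precision = mean = (0.40000 + 0.59677 + 0.59091) / 3 = 0.5292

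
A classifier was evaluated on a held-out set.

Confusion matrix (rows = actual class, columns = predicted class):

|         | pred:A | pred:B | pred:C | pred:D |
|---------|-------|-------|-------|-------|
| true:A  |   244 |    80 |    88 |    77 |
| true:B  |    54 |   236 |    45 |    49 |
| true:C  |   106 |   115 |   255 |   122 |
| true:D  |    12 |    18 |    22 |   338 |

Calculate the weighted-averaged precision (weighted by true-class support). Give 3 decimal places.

Per-class precision (TP/(TP+FP)):
  A: TP=244, FP=54+106+12=172 → 244/416 = 0.5865
  B: TP=236, FP=80+115+18=213 → 236/449 = 0.5256
  C: TP=255, FP=88+45+22=155 → 255/410 = 0.6220
  D: TP=338, FP=77+49+122=248 → 338/586 = 0.5768
Weighted-precision = Σ (supportᵢ/N)·precisionᵢ with N=1861: (489/1861)·0.5865 + (384/1861)·0.5256 + (598/1861)·0.6220 + (390/1861)·0.5768 = 0.583

0.583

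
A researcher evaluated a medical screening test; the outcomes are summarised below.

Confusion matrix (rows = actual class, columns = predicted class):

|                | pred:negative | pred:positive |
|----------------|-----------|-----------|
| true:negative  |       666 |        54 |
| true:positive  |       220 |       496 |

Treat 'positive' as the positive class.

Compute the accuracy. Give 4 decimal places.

0.8092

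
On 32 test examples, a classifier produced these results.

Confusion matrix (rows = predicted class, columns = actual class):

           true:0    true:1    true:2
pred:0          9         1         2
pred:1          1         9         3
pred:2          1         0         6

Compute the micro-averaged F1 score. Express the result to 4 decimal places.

Micro-averaging pools counts across classes: ΣTP=24, ΣFP=8, ΣFN=8.
Micro-F1 score = 2·TP/(2·TP+FP+FN) on pooled counts = 0.7500 (equals overall accuracy in single-label multiclass).

0.7500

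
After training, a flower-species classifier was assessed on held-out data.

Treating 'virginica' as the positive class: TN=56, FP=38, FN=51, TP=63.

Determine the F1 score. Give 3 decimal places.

0.586

Precision = TP/(TP+FP) = 63/101 = 0.6238
Recall = TP/(TP+FN) = 63/114 = 0.5526
F1 = 2·TP/(2·TP+FP+FN) = 126/215 = 0.586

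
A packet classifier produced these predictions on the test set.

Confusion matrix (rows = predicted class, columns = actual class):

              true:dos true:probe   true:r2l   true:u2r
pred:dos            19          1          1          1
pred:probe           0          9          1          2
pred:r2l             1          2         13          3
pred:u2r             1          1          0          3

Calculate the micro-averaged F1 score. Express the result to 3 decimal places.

0.759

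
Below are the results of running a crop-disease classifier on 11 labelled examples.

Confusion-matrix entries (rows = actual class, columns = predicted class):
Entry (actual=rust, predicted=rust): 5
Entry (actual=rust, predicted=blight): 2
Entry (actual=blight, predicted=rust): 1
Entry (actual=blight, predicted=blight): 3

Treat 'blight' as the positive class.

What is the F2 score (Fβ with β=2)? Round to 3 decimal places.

Fβ = (1+β²)·TP / ((1+β²)·TP + β²·FN + FP), with β²=4
= 5·3 / (5·3 + 4·1 + 2) = 0.714

0.714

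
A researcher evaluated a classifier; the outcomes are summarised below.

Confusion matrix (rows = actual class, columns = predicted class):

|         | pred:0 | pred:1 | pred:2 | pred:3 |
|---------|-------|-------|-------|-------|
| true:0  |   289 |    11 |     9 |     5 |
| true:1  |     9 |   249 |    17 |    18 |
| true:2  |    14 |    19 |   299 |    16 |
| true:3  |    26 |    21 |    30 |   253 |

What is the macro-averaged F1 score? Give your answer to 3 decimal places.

Per-class F1 score (2·TP/(2·TP+FP+FN)):
  0: TP=289, FP=9+14+26=49, FN=11+9+5=25 → 578/652 = 0.8865
  1: TP=249, FP=11+19+21=51, FN=9+17+18=44 → 498/593 = 0.8398
  2: TP=299, FP=9+17+30=56, FN=14+19+16=49 → 598/703 = 0.8506
  3: TP=253, FP=5+18+16=39, FN=26+21+30=77 → 506/622 = 0.8135
Macro-F1 score = mean = (0.8865 + 0.8398 + 0.8506 + 0.8135) / 4 = 0.848

0.848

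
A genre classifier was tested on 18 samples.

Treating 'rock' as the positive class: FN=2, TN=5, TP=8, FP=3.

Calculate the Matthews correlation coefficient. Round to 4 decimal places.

0.4332

MCC = (TP·TN − FP·FN) / √((TP+FP)(TP+FN)(TN+FP)(TN+FN))
Numerator = 8·5 − 3·2 = 34
Denominator = √(11·10·8·7) = √6160 = 78.4857
MCC = 34 / 78.4857 = 0.4332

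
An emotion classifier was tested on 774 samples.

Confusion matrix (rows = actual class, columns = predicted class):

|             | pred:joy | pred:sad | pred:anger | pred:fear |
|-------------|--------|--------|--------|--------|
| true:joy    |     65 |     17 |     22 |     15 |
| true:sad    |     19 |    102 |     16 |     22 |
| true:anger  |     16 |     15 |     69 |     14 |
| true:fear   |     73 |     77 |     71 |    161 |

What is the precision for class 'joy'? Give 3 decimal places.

0.376

One-vs-rest for 'joy': TP = diagonal; FP = other classes predicted 'joy'; FN = 'joy' predicted as other.
precision = TP/(TP+FP).
joy: TP=65, FP=19+16+73=108 → 65/173 = 0.3757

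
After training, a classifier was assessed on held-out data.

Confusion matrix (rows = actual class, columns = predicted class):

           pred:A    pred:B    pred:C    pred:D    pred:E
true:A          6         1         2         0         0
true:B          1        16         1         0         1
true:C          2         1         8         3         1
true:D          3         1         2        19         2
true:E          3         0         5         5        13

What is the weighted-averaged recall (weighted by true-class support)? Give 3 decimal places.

Per-class recall (TP/(TP+FN)):
  A: TP=6, FN=1+2+0+0=3 → 6/9 = 0.6667
  B: TP=16, FN=1+1+0+1=3 → 16/19 = 0.8421
  C: TP=8, FN=2+1+3+1=7 → 8/15 = 0.5333
  D: TP=19, FN=3+1+2+2=8 → 19/27 = 0.7037
  E: TP=13, FN=3+0+5+5=13 → 13/26 = 0.5000
Weighted-recall = Σ (supportᵢ/N)·recallᵢ with N=96: (9/96)·0.6667 + (19/96)·0.8421 + (15/96)·0.5333 + (27/96)·0.7037 + (26/96)·0.5000 = 0.646

0.646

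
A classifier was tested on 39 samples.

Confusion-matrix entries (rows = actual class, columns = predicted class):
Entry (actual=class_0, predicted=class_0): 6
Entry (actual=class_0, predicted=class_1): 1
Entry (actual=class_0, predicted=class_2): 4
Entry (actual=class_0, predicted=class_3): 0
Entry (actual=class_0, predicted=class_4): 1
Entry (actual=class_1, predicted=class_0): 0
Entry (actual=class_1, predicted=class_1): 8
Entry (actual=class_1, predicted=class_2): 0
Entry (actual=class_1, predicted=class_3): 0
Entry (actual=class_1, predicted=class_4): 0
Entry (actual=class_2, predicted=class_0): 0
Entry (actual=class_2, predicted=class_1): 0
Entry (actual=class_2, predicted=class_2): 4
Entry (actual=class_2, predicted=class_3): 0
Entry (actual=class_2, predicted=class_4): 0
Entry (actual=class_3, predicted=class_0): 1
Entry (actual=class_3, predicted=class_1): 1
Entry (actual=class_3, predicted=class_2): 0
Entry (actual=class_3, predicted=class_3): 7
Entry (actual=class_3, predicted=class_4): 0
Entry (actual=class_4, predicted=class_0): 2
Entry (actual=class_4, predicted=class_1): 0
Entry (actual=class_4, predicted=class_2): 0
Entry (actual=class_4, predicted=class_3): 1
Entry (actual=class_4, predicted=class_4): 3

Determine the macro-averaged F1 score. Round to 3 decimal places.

Per-class F1 score (2·TP/(2·TP+FP+FN)):
  class_0: TP=6, FP=0+0+1+2=3, FN=1+4+0+1=6 → 12/21 = 0.5714
  class_1: TP=8, FP=1+0+1+0=2, FN=0+0+0+0=0 → 16/18 = 0.8889
  class_2: TP=4, FP=4+0+0+0=4, FN=0+0+0+0=0 → 8/12 = 0.6667
  class_3: TP=7, FP=0+0+0+1=1, FN=1+1+0+0=2 → 14/17 = 0.8235
  class_4: TP=3, FP=1+0+0+0=1, FN=2+0+0+1=3 → 6/10 = 0.6000
Macro-F1 score = mean = (0.5714 + 0.8889 + 0.6667 + 0.8235 + 0.6000) / 5 = 0.710

0.710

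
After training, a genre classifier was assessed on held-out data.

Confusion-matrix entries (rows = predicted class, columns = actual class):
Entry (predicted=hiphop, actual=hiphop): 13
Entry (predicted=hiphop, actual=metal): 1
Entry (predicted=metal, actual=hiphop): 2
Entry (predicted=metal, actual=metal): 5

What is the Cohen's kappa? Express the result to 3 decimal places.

Observed agreement pₒ = trace/N = 18/21 = 0.8571
Expected agreement pₑ = Σ (rowᵢ·colᵢ)/N² = (15·14 + 6·7)/21² = 0.5714
κ = (pₒ − pₑ)/(1 − pₑ) = (0.8571 − 0.5714)/(1 − 0.5714) = 0.667

0.667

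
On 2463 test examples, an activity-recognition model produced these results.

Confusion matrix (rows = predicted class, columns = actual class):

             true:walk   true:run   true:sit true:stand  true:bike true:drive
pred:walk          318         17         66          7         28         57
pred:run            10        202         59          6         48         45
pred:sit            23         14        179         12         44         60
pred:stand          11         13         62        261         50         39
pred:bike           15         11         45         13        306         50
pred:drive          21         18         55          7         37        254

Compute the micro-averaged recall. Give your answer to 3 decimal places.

Micro-averaging pools counts across classes: ΣTP=1520, ΣFP=943, ΣFN=943.
Micro-recall = TP/(TP+FN) on pooled counts = 0.617 (equals overall accuracy in single-label multiclass).

0.617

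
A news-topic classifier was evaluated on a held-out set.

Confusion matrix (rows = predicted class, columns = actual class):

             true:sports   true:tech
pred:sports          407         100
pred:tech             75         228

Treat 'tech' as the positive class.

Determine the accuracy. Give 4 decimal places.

0.7840

Accuracy = (TP+TN)/N = (228+407)/810 = 0.7840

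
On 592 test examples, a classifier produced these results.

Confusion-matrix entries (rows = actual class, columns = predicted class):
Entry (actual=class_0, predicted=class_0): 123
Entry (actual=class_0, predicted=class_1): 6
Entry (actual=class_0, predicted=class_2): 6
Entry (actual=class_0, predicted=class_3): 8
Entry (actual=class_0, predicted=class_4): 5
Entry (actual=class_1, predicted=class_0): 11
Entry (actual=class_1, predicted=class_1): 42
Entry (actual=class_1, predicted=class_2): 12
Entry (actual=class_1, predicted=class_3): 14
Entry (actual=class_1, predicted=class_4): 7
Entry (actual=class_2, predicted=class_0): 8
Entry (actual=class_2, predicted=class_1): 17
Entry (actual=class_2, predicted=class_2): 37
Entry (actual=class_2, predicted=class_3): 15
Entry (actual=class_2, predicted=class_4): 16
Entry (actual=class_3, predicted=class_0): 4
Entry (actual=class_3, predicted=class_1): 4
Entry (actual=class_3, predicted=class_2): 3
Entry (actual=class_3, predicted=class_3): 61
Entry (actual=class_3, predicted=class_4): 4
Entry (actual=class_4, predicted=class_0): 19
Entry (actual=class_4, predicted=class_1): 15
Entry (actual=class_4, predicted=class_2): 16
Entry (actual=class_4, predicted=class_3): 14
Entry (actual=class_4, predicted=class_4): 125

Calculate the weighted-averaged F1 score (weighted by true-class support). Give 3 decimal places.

Per-class F1 score (2·TP/(2·TP+FP+FN)):
  class_0: TP=123, FP=11+8+4+19=42, FN=6+6+8+5=25 → 246/313 = 0.7859
  class_1: TP=42, FP=6+17+4+15=42, FN=11+12+14+7=44 → 84/170 = 0.4941
  class_2: TP=37, FP=6+12+3+16=37, FN=8+17+15+16=56 → 74/167 = 0.4431
  class_3: TP=61, FP=8+14+15+14=51, FN=4+4+3+4=15 → 122/188 = 0.6489
  class_4: TP=125, FP=5+7+16+4=32, FN=19+15+16+14=64 → 250/346 = 0.7225
Weighted-F1 score = Σ (supportᵢ/N)·F1 scoreᵢ with N=592: (148/592)·0.7859 + (86/592)·0.4941 + (93/592)·0.4431 + (76/592)·0.6489 + (189/592)·0.7225 = 0.652

0.652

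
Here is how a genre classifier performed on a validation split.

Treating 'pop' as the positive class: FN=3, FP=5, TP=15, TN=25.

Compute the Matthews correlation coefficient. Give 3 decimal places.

0.655

MCC = (TP·TN − FP·FN) / √((TP+FP)(TP+FN)(TN+FP)(TN+FN))
Numerator = 15·25 − 5·3 = 360
Denominator = √(20·18·30·28) = √302400 = 549.9091
MCC = 360 / 549.9091 = 0.655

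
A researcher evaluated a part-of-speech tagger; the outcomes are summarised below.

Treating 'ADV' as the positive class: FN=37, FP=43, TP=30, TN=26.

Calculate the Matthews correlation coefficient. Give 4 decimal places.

-0.1759

MCC = (TP·TN − FP·FN) / √((TP+FP)(TP+FN)(TN+FP)(TN+FN))
Numerator = 30·26 − 43·37 = -811
Denominator = √(73·67·69·63) = √21261177 = 4610.9844
MCC = -811 / 4610.9844 = -0.1759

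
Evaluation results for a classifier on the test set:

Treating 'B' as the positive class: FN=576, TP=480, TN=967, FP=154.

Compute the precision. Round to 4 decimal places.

Precision = TP/(TP+FP) = 480/(480+154) = 480/634 = 0.7571

0.7571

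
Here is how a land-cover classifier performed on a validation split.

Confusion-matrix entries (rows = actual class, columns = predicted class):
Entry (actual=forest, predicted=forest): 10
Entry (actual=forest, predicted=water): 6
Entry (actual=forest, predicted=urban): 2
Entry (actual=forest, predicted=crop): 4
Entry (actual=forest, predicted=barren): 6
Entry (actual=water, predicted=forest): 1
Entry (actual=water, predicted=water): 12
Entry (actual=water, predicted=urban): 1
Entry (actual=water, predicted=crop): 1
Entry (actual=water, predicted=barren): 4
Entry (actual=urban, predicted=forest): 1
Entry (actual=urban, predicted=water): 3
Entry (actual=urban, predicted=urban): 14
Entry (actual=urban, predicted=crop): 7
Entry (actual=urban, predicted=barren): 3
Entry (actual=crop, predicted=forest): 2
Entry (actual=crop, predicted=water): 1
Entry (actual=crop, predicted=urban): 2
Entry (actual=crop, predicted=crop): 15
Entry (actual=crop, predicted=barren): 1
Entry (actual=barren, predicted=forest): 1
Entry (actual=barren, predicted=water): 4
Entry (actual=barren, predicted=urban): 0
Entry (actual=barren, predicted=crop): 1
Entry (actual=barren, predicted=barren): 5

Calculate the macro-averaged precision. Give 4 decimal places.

0.5328

Per-class precision (TP/(TP+FP)):
  forest: TP=10, FP=1+1+2+1=5 → 10/15 = 0.66667
  water: TP=12, FP=6+3+1+4=14 → 12/26 = 0.46154
  urban: TP=14, FP=2+1+2+0=5 → 14/19 = 0.73684
  crop: TP=15, FP=4+1+7+1=13 → 15/28 = 0.53571
  barren: TP=5, FP=6+4+3+1=14 → 5/19 = 0.26316
Macro-precision = mean = (0.66667 + 0.46154 + 0.73684 + 0.53571 + 0.26316) / 5 = 0.5328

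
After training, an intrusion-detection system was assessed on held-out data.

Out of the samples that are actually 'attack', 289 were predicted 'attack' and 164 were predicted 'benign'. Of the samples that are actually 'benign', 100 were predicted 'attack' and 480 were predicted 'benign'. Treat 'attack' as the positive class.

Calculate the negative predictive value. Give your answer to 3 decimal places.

0.745

NPV = TN/(TN+FN) = 480/(480+164) = 0.745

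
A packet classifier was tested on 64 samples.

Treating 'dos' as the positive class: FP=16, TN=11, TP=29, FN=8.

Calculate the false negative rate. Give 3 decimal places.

0.216

FNR = FN/(FN+TP) = 8/(8+29) = 0.216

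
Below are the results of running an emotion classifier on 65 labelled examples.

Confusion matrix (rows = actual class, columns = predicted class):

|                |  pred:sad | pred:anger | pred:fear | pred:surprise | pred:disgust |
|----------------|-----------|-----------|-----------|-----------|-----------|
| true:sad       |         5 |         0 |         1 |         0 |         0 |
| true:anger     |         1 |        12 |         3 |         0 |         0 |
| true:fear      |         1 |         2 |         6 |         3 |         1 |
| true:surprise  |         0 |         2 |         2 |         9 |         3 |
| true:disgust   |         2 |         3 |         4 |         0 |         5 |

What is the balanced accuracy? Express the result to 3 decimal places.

Balanced accuracy = mean of per-class recall.
  sad: recall = 5/6 = 0.8333
  anger: recall = 12/16 = 0.7500
  fear: recall = 6/13 = 0.4615
  surprise: recall = 9/16 = 0.5625
  disgust: recall = 5/14 = 0.3571
Mean = (0.8333 + 0.7500 + 0.4615 + 0.5625 + 0.3571) / 5 = 0.593

0.593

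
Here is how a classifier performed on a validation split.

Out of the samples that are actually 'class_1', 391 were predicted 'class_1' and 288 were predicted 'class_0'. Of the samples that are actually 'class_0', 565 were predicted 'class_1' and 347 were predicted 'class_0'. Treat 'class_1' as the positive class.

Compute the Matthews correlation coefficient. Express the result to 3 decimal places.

-0.044

MCC = (TP·TN − FP·FN) / √((TP+FP)(TP+FN)(TN+FP)(TN+FN))
Numerator = 391·347 − 565·288 = -27043
Denominator = √(956·679·912·635) = √375920690880 = 613123.7158
MCC = -27043 / 613123.7158 = -0.044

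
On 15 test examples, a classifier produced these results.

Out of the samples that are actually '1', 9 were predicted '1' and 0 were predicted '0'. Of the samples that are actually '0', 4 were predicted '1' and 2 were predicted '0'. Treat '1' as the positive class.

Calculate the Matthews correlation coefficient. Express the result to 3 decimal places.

0.480

MCC = (TP·TN − FP·FN) / √((TP+FP)(TP+FN)(TN+FP)(TN+FN))
Numerator = 9·2 − 4·0 = 18
Denominator = √(13·9·6·2) = √1404 = 37.4700
MCC = 18 / 37.4700 = 0.480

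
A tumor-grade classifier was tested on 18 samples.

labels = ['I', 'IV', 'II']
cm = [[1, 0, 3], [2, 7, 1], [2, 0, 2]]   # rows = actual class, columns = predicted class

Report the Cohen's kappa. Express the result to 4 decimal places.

0.3143

Observed agreement pₒ = trace/N = 10/18 = 0.55556
Expected agreement pₑ = Σ (rowᵢ·colᵢ)/N² = (4·5 + 10·7 + 4·6)/18² = 0.35185
κ = (pₒ − pₑ)/(1 − pₑ) = (0.55556 − 0.35185)/(1 − 0.35185) = 0.3143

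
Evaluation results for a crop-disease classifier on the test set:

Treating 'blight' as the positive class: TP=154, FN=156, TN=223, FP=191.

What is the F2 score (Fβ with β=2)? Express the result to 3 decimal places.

Fβ = (1+β²)·TP / ((1+β²)·TP + β²·FN + FP), with β²=4
= 5·154 / (5·154 + 4·156 + 191) = 0.486

0.486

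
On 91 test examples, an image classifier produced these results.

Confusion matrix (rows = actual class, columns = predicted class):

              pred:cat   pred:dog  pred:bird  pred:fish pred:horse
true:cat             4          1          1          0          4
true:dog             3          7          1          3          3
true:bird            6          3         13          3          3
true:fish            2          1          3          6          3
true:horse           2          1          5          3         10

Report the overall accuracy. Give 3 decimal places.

0.440

Accuracy = trace / total = (4+7+13+6+10=40) / 91 = 40/91 = 0.440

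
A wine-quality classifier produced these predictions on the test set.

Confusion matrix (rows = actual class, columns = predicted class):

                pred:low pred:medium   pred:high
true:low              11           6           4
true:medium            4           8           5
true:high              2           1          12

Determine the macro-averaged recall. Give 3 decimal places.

Per-class recall (TP/(TP+FN)):
  low: TP=11, FN=6+4=10 → 11/21 = 0.5238
  medium: TP=8, FN=4+5=9 → 8/17 = 0.4706
  high: TP=12, FN=2+1=3 → 12/15 = 0.8000
Macro-recall = mean = (0.5238 + 0.4706 + 0.8000) / 3 = 0.598

0.598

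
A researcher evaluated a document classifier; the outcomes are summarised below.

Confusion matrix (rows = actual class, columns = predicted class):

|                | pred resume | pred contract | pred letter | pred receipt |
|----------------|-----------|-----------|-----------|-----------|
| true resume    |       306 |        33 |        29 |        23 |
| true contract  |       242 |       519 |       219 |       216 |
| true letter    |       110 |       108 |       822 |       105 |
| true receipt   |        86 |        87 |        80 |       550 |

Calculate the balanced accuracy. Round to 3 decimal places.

0.655

Balanced accuracy = mean of per-class recall.
  resume: recall = 306/391 = 0.7826
  contract: recall = 519/1196 = 0.4339
  letter: recall = 822/1145 = 0.7179
  receipt: recall = 550/803 = 0.6849
Mean = (0.7826 + 0.4339 + 0.7179 + 0.6849) / 4 = 0.655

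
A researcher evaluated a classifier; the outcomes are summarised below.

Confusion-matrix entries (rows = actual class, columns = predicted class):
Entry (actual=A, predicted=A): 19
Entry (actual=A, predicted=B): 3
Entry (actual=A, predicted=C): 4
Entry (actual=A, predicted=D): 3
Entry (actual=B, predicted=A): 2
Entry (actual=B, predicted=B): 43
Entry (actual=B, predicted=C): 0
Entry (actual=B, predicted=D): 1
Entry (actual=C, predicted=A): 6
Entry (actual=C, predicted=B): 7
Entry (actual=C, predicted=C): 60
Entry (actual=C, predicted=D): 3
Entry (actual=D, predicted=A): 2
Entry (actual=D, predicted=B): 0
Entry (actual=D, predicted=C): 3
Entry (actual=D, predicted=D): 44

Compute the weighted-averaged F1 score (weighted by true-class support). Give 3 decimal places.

Per-class F1 score (2·TP/(2·TP+FP+FN)):
  A: TP=19, FP=2+6+2=10, FN=3+4+3=10 → 38/58 = 0.6552
  B: TP=43, FP=3+7+0=10, FN=2+0+1=3 → 86/99 = 0.8687
  C: TP=60, FP=4+0+3=7, FN=6+7+3=16 → 120/143 = 0.8392
  D: TP=44, FP=3+1+3=7, FN=2+0+3=5 → 88/100 = 0.8800
Weighted-F1 score = Σ (supportᵢ/N)·F1 scoreᵢ with N=200: (29/200)·0.6552 + (46/200)·0.8687 + (76/200)·0.8392 + (49/200)·0.8800 = 0.829

0.829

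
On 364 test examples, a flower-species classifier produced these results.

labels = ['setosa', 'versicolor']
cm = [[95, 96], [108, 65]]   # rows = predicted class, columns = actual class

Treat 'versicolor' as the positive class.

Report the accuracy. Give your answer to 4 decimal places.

0.4396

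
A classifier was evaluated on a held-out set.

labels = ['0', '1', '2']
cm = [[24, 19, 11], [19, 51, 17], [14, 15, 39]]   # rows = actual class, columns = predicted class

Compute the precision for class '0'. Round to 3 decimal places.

0.421

One-vs-rest for '0': TP = diagonal; FP = other classes predicted '0'; FN = '0' predicted as other.
precision = TP/(TP+FP).
0: TP=24, FP=19+14=33 → 24/57 = 0.4211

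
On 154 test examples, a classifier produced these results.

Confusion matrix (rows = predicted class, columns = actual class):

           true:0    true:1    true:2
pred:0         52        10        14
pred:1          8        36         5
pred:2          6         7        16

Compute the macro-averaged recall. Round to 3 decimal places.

0.641

Per-class recall (TP/(TP+FN)):
  0: TP=52, FN=8+6=14 → 52/66 = 0.7879
  1: TP=36, FN=10+7=17 → 36/53 = 0.6792
  2: TP=16, FN=14+5=19 → 16/35 = 0.4571
Macro-recall = mean = (0.7879 + 0.6792 + 0.4571) / 3 = 0.641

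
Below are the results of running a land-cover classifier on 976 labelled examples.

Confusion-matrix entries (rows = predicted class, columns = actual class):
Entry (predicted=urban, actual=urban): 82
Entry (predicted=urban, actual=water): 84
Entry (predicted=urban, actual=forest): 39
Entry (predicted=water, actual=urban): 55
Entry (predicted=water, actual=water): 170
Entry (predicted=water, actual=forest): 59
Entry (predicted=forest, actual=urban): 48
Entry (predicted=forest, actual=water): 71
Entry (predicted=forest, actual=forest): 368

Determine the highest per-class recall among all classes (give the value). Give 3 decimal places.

0.790

Per-class recall (TP/(TP+FN)):
  urban: TP=82, FN=55+48=103 → 82/185 = 0.4432
  water: TP=170, FN=84+71=155 → 170/325 = 0.5231
  forest: TP=368, FN=39+59=98 → 368/466 = 0.7897
Highest is class 'forest' with recall = 0.790.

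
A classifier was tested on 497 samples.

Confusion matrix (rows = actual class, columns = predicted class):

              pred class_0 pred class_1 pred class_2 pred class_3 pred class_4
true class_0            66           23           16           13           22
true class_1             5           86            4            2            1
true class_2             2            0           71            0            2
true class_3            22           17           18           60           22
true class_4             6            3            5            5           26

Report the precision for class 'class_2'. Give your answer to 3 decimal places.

0.623

Take TP from the diagonal, FP from the rest of the 'class_2' prediction marginal, FN from the rest of the 'class_2' actual marginal.
precision = TP/(TP+FP).
class_2: TP=71, FP=16+4+18+5=43 → 71/114 = 0.6228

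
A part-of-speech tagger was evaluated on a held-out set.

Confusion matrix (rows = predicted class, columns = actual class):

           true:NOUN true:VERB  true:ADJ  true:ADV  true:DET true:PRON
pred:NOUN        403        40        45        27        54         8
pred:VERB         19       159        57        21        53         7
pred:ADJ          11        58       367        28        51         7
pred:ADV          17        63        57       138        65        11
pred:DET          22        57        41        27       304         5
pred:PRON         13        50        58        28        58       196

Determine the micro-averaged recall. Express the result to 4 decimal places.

0.5970

Micro-averaging pools counts across classes: ΣTP=1567, ΣFP=1058, ΣFN=1058.
Micro-recall = TP/(TP+FN) on pooled counts = 0.5970 (equals overall accuracy in single-label multiclass).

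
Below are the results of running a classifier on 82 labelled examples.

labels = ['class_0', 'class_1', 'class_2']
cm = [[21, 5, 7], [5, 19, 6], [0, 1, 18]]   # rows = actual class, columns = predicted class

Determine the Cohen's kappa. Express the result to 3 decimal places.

0.565

Observed agreement pₒ = trace/N = 58/82 = 0.7073
Expected agreement pₑ = Σ (rowᵢ·colᵢ)/N² = (33·26 + 30·25 + 19·31)/82² = 0.3267
κ = (pₒ − pₑ)/(1 − pₑ) = (0.7073 − 0.3267)/(1 − 0.3267) = 0.565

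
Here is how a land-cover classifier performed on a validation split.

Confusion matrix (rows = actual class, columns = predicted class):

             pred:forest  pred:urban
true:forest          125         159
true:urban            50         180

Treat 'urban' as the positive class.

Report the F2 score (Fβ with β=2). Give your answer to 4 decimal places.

0.7149

Fβ = (1+β²)·TP / ((1+β²)·TP + β²·FN + FP), with β²=4
= 5·180 / (5·180 + 4·50 + 159) = 0.7149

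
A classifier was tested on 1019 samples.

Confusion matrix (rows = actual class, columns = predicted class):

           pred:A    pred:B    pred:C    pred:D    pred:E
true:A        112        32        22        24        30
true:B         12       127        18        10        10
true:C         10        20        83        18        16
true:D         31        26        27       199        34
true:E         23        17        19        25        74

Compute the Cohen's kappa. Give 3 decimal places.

Observed agreement pₒ = trace/N = 595/1019 = 0.5839
Expected agreement pₑ = Σ (rowᵢ·colᵢ)/N² = (220·188 + 177·222 + 147·169 + 317·276 + 158·164)/1019² = 0.2108
κ = (pₒ − pₑ)/(1 − pₑ) = (0.5839 − 0.2108)/(1 − 0.2108) = 0.473

0.473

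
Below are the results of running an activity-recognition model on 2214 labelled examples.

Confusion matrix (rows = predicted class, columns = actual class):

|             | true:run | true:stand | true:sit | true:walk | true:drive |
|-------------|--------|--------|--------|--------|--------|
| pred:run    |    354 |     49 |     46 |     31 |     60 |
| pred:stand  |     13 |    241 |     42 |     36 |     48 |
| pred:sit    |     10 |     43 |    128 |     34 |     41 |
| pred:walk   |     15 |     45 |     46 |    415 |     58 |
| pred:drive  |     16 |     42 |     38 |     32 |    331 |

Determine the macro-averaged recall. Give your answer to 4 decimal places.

0.6481

Per-class recall (TP/(TP+FN)):
  run: TP=354, FN=13+10+15+16=54 → 354/408 = 0.86765
  stand: TP=241, FN=49+43+45+42=179 → 241/420 = 0.57381
  sit: TP=128, FN=46+42+46+38=172 → 128/300 = 0.42667
  walk: TP=415, FN=31+36+34+32=133 → 415/548 = 0.75730
  drive: TP=331, FN=60+48+41+58=207 → 331/538 = 0.61524
Macro-recall = mean = (0.86765 + 0.57381 + 0.42667 + 0.75730 + 0.61524) / 5 = 0.6481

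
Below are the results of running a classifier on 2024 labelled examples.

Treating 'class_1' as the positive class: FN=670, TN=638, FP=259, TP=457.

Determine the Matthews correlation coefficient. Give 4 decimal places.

0.1213

MCC = (TP·TN − FP·FN) / √((TP+FP)(TP+FN)(TN+FP)(TN+FN))
Numerator = 457·638 − 259·670 = 118036
Denominator = √(716·1127·897·1308) = √946753949232 = 973012.8207
MCC = 118036 / 973012.8207 = 0.1213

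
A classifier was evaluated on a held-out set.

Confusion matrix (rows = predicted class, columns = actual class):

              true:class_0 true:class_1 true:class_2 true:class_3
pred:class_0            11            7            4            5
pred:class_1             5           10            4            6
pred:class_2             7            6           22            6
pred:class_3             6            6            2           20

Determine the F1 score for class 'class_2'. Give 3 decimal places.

Take TP from the diagonal, FP from the rest of the 'class_2' prediction marginal, FN from the rest of the 'class_2' actual marginal.
F1 score = 2·TP/(2·TP+FP+FN).
class_2: TP=22, FP=7+6+6=19, FN=4+4+2=10 → 44/73 = 0.6027

0.603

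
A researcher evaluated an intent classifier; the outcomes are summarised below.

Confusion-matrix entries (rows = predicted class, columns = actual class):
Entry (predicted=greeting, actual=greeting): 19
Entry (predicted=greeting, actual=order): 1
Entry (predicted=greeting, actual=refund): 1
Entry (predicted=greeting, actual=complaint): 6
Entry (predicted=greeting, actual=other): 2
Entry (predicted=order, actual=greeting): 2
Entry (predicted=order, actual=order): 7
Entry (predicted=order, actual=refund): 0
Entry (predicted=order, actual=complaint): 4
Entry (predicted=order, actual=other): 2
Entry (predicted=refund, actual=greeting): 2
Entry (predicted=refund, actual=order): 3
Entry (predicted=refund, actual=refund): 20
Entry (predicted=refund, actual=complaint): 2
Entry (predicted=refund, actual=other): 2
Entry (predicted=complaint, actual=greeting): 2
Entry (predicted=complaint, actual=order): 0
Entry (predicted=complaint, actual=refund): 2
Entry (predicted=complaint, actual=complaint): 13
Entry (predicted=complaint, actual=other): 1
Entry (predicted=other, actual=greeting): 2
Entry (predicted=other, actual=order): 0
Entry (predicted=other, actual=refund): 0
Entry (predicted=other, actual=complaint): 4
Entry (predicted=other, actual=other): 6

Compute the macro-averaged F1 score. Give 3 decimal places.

0.604

Per-class F1 score (2·TP/(2·TP+FP+FN)):
  greeting: TP=19, FP=1+1+6+2=10, FN=2+2+2+2=8 → 38/56 = 0.6786
  order: TP=7, FP=2+0+4+2=8, FN=1+3+0+0=4 → 14/26 = 0.5385
  refund: TP=20, FP=2+3+2+2=9, FN=1+0+2+0=3 → 40/52 = 0.7692
  complaint: TP=13, FP=2+0+2+1=5, FN=6+4+2+4=16 → 26/47 = 0.5532
  other: TP=6, FP=2+0+0+4=6, FN=2+2+2+1=7 → 12/25 = 0.4800
Macro-F1 score = mean = (0.6786 + 0.5385 + 0.7692 + 0.5532 + 0.4800) / 5 = 0.604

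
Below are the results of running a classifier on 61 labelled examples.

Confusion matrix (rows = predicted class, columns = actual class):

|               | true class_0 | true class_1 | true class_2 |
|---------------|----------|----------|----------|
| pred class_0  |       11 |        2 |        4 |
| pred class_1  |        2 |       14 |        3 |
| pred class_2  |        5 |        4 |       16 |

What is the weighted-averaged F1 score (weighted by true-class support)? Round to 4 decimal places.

Per-class F1 score (2·TP/(2·TP+FP+FN)):
  class_0: TP=11, FP=2+4=6, FN=2+5=7 → 22/35 = 0.62857
  class_1: TP=14, FP=2+3=5, FN=2+4=6 → 28/39 = 0.71795
  class_2: TP=16, FP=5+4=9, FN=4+3=7 → 32/48 = 0.66667
Weighted-F1 score = Σ (supportᵢ/N)·F1 scoreᵢ with N=61: (18/61)·0.62857 + (20/61)·0.71795 + (23/61)·0.66667 = 0.6722

0.6722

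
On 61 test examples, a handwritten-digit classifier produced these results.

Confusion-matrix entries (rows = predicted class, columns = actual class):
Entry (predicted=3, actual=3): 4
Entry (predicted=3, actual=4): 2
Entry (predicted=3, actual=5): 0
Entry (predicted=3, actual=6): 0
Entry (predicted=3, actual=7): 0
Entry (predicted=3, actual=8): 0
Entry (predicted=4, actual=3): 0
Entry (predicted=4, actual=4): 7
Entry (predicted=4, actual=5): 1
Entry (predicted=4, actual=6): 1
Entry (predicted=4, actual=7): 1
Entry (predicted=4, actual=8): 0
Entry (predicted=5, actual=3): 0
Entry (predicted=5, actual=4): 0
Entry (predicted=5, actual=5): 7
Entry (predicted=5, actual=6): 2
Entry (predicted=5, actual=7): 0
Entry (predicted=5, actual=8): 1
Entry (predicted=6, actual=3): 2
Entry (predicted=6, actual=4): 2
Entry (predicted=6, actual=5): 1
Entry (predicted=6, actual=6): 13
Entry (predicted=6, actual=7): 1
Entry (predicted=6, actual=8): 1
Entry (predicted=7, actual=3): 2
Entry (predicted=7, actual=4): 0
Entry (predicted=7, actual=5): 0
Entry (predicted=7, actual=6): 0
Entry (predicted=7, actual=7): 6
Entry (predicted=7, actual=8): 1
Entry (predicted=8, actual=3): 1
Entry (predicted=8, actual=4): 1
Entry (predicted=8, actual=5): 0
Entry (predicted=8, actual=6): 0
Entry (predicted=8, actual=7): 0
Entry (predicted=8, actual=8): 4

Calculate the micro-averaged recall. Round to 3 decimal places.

0.672

Micro-averaging pools counts across classes: ΣTP=41, ΣFP=20, ΣFN=20.
Micro-recall = TP/(TP+FN) on pooled counts = 0.672 (equals overall accuracy in single-label multiclass).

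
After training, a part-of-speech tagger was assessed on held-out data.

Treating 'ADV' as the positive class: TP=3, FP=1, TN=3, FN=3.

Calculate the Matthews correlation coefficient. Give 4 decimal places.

MCC = (TP·TN − FP·FN) / √((TP+FP)(TP+FN)(TN+FP)(TN+FN))
Numerator = 3·3 − 1·3 = 6
Denominator = √(4·6·4·6) = √576 = 24.0000
MCC = 6 / 24.0000 = 0.2500

0.2500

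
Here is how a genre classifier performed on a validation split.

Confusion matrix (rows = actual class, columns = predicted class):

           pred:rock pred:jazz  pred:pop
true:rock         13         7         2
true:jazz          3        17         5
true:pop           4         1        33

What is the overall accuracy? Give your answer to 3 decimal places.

Accuracy = trace / total = (13+17+33=63) / 85 = 63/85 = 0.741

0.741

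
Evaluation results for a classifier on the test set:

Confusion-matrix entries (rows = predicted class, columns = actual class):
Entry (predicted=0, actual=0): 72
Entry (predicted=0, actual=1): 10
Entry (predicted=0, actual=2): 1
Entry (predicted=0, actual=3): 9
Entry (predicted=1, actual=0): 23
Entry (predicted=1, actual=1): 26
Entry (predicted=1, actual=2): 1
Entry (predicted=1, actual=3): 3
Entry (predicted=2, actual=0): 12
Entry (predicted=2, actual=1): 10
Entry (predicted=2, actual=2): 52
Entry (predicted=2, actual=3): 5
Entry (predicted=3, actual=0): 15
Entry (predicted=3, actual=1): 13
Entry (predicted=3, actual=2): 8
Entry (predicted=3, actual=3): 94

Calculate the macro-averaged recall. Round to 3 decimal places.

Per-class recall (TP/(TP+FN)):
  0: TP=72, FN=23+12+15=50 → 72/122 = 0.5902
  1: TP=26, FN=10+10+13=33 → 26/59 = 0.4407
  2: TP=52, FN=1+1+8=10 → 52/62 = 0.8387
  3: TP=94, FN=9+3+5=17 → 94/111 = 0.8468
Macro-recall = mean = (0.5902 + 0.4407 + 0.8387 + 0.8468) / 4 = 0.679

0.679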